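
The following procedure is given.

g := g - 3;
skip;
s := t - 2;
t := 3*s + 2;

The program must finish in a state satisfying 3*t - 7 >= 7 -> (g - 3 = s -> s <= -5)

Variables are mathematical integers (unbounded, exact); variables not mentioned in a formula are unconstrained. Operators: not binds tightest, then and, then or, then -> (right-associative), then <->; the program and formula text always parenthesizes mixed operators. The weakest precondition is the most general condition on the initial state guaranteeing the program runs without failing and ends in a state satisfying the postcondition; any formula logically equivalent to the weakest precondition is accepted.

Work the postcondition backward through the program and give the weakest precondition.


Working backward. After the program, the postcondition 3*t - 7 >= 7 -> (g - 3 = s -> s <= -5) must hold; in canonical form it is 3*t >= 14 -> (g = s + 3 -> s <= -5).
Before t := 3*s + 2: 9*s >= 8 -> (g = s + 3 -> s <= -5)
Before s := t - 2: 9*t >= 26 -> (g = t + 1 -> t <= -3)
Before skip: 9*t >= 26 -> (g = t + 1 -> t <= -3)
Before g := g - 3: 9*t >= 26 -> (g = t + 4 -> t <= -3)
Answer: WP = 9*t >= 26 -> (g = t + 4 -> t <= -3)


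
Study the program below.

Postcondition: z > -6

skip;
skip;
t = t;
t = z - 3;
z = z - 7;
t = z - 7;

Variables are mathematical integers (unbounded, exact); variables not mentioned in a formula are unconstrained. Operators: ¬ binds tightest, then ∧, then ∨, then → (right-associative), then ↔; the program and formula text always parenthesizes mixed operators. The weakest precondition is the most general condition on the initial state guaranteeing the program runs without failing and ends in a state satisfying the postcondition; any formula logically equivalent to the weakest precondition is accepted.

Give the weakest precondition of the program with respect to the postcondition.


Working backward. After the program, z > -6 must hold.
Before t := z - 7: z > -6
Before z := z - 7: z > 1
Before t := z - 3: z > 1
Before t := t: z > 1
Before skip: z > 1
Before skip: z > 1
Answer: WP = z > 1


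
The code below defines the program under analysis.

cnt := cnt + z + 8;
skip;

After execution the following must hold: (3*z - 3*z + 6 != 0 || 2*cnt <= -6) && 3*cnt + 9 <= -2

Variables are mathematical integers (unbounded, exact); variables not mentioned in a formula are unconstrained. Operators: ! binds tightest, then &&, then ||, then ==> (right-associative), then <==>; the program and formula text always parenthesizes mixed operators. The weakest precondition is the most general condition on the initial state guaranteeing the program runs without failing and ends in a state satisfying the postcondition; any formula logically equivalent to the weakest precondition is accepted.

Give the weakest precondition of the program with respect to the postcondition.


Working backward. After the program, the postcondition (3*z - 3*z + 6 != 0 || 2*cnt <= -6) && 3*cnt + 9 <= -2 must hold; in canonical form it is 3*cnt <= -11.
Before skip: 3*cnt <= -11
Before cnt := cnt + z + 8: 3*cnt + 3*z <= -35
Answer: WP = 3*cnt + 3*z <= -35


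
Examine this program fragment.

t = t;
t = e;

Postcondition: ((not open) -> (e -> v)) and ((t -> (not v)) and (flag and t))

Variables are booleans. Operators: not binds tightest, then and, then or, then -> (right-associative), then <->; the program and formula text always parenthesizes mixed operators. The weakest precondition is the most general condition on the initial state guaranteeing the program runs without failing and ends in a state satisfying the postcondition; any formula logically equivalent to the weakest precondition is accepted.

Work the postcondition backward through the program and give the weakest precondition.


Working backward. After the program, the postcondition ((not open) -> (e -> v)) and ((t -> (not v)) and (flag and t)) must hold; in canonical form it is ((not open) -> (e -> v)) and (t -> (not v)) and flag and t.
Before t := e: ((not open) -> (e -> v)) and (e -> (not v)) and flag and e
Before t := t: ((not open) -> (e -> v)) and (e -> (not v)) and flag and e
Answer: WP = ((not open) -> (e -> v)) and (e -> (not v)) and flag and e


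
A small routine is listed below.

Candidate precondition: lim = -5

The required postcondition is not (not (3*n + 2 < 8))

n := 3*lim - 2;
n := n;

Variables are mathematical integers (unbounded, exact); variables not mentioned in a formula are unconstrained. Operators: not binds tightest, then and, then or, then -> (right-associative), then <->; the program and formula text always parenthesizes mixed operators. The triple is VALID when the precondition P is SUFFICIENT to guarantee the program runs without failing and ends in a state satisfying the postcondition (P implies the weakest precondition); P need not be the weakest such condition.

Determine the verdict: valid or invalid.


Working backward. After the program, the postcondition not (not (3*n + 2 < 8)) must hold; in canonical form it is 3*n < 6.
Before n := n: 3*n < 6
Before n := 3*lim - 2: 9*lim < 12
The weakest precondition is 9*lim < 12.
Check whether lim = -5 implies it.
Every state satisfying the precondition satisfies the weakest precondition: the implication holds.
Answer: valid


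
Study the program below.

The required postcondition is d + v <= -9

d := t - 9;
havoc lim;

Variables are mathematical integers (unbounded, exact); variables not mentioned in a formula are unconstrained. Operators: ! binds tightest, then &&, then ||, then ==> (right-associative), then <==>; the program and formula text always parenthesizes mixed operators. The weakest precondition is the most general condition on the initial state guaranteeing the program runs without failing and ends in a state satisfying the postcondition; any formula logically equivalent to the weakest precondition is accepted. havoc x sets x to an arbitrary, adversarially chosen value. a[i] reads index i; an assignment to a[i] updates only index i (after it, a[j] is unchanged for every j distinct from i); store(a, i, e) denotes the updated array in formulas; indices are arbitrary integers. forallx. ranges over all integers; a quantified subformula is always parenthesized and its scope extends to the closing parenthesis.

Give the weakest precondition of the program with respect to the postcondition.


Working backward. After the program, d + v <= -9 must hold.
Before havoc lim: d + v <= -9
Before d := t - 9: t + v <= 0
Answer: WP = t + v <= 0


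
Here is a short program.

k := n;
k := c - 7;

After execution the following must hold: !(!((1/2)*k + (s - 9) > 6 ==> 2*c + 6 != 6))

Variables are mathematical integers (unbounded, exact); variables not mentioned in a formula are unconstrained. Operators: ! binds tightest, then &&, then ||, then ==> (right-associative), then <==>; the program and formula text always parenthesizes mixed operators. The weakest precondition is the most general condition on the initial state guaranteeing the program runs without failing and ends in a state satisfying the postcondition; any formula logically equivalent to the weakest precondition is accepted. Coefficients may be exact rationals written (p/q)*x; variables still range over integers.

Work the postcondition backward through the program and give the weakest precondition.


Working backward. After the program, the postcondition !(!((1/2)*k + (s - 9) > 6 ==> 2*c + 6 != 6)) must hold; in canonical form it is (1/2)*k + s > 15 ==> 2*c != 0.
Before k := c - 7: (1/2)*c + s > 37/2 ==> 2*c != 0
Before k := n: (1/2)*c + s > 37/2 ==> 2*c != 0
Answer: WP = (1/2)*c + s > 37/2 ==> 2*c != 0


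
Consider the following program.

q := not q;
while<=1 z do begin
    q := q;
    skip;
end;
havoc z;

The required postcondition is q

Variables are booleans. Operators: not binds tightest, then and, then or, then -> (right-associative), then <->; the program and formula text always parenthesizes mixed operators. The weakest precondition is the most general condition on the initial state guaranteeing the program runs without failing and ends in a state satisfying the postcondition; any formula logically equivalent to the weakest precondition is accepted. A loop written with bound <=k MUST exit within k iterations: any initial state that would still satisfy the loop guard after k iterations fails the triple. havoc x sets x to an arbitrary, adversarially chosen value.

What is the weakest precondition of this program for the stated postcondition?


Working backward. After the program, q must hold.
Before havoc z: q
Before the loop (bound <=1), unroll the exhaustion recursion (WP_0 = exit-now case; WP_j = one more guarded iteration, up to j = 1):
  WP_0: (not z) and q
  WP_1: (z -> ((not z) and q)) and ((not z) -> q)
So before the loop: (z -> ((not z) and q)) and ((not z) -> q)
Before q := not q: (z -> ((not z) and (not q))) and ((not z) -> (not q))
Answer: WP = (z -> ((not z) and (not q))) and ((not z) -> (not q))


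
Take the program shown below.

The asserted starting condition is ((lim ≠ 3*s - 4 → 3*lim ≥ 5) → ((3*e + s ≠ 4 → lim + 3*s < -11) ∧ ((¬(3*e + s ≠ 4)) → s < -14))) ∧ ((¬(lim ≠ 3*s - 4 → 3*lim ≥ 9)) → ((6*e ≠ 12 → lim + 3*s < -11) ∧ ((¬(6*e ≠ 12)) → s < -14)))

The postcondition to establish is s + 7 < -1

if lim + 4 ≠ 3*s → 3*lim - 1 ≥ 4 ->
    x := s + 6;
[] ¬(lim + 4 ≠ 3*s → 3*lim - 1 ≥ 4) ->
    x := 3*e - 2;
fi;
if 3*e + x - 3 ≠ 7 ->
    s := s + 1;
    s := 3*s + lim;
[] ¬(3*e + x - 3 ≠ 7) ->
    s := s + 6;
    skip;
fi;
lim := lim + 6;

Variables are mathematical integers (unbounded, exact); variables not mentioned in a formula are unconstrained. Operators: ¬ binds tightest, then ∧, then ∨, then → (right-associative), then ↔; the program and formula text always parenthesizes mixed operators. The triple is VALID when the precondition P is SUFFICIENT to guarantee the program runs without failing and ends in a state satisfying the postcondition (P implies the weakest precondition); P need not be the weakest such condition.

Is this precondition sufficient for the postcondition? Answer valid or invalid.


Working backward. After the program, the postcondition s + 7 < -1 must hold; in canonical form it is s < -8.
Before lim := lim + 6: s < -8
Then branch requires lim + 3*s < -11; else branch requires s < -14.
Before the if: (3*e + x ≠ 10 → lim + 3*s < -11) ∧ ((¬(3*e + x ≠ 10)) → s < -14)
Then branch requires (3*e + s ≠ 4 → lim + 3*s < -11) ∧ ((¬(3*e + s ≠ 4)) → s < -14); else branch requires (6*e ≠ 12 → lim + 3*s < -11) ∧ ((¬(6*e ≠ 12)) → s < -14).
Before the if: ((lim ≠ 3*s - 4 → 3*lim ≥ 5) → ((3*e + s ≠ 4 → lim + 3*s < -11) ∧ ((¬(3*e + s ≠ 4)) → s < -14))) ∧ ((¬(lim ≠ 3*s - 4 → 3*lim ≥ 5)) → ((6*e ≠ 12 → lim + 3*s < -11) ∧ ((¬(6*e ≠ 12)) → s < -14)))
The weakest precondition is ((lim ≠ 3*s - 4 → 3*lim ≥ 5) → ((3*e + s ≠ 4 → lim + 3*s < -11) ∧ ((¬(3*e + s ≠ 4)) → s < -14))) ∧ ((¬(lim ≠ 3*s - 4 → 3*lim ≥ 5)) → ((6*e ≠ 12 → lim + 3*s < -11) ∧ ((¬(6*e ≠ 12)) → s < -14))).
Check whether ((lim ≠ 3*s - 4 → 3*lim ≥ 5) → ((3*e + s ≠ 4 → lim + 3*s < -11) ∧ ((¬(3*e + s ≠ 4)) → s < -14))) ∧ ((¬(lim ≠ 3*s - 4 → 3*lim ≥ 9)) → ((6*e ≠ 12 → lim + 3*s < -11) ∧ ((¬(6*e ≠ 12)) → s < -14))) implies it.
Every state satisfying the precondition satisfies the weakest precondition: the implication holds.
Answer: valid


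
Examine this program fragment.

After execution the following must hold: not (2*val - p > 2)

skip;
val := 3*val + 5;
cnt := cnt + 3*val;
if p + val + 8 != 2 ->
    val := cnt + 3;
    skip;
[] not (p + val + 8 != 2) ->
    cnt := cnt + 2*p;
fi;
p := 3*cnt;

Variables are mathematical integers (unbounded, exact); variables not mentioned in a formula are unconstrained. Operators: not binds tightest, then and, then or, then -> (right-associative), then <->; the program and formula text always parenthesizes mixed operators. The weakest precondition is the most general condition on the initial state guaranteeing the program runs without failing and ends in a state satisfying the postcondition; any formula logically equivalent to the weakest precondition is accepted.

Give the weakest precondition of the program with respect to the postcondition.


Working backward. After the program, the postcondition not (2*val - p > 2) must hold; in canonical form it is not (2*val > p + 2).
Before p := 3*cnt: not (2*val > 3*cnt + 2)
Then branch requires not (cnt < 4); else branch requires not (2*val > 3*cnt + 6*p + 2).
Before the if: (p + val != -6 -> (not (cnt < 4))) and ((not (p + val != -6)) -> (not (2*val > 3*cnt + 6*p + 2)))
Before cnt := cnt + 3*val: (p + val != -6 -> (not (cnt + 3*val < 4))) and ((not (p + val != -6)) -> (not (3*cnt + 6*p + 7*val < -2)))
Before val := 3*val + 5: (p + 3*val != -11 -> (not (cnt + 9*val < -11))) and ((not (p + 3*val != -11)) -> (not (3*cnt + 6*p + 21*val < -37)))
Before skip: (p + 3*val != -11 -> (not (cnt + 9*val < -11))) and ((not (p + 3*val != -11)) -> (not (3*cnt + 6*p + 21*val < -37)))
Answer: WP = (p + 3*val != -11 -> (not (cnt + 9*val < -11))) and ((not (p + 3*val != -11)) -> (not (3*cnt + 6*p + 21*val < -37)))


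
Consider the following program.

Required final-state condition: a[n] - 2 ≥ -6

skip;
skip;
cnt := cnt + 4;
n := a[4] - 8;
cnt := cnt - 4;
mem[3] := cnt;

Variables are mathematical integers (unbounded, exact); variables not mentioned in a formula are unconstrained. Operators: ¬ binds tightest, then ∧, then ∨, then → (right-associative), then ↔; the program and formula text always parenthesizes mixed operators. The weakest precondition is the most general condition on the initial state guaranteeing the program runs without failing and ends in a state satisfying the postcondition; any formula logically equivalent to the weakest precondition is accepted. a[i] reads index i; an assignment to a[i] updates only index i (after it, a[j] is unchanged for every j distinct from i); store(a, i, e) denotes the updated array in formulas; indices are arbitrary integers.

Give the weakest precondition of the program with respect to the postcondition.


Working backward. After the program, the postcondition a[n] - 2 ≥ -6 must hold; in canonical form it is a[n] ≥ -4.
Before mem[3] := cnt: a[n] ≥ -4
Before cnt := cnt - 4: a[n] ≥ -4
Before n := a[4] - 8: a[a[4] - 8] ≥ -4
Before cnt := cnt + 4: a[a[4] - 8] ≥ -4
Before skip: a[a[4] - 8] ≥ -4
Before skip: a[a[4] - 8] ≥ -4
Answer: WP = a[a[4] - 8] ≥ -4


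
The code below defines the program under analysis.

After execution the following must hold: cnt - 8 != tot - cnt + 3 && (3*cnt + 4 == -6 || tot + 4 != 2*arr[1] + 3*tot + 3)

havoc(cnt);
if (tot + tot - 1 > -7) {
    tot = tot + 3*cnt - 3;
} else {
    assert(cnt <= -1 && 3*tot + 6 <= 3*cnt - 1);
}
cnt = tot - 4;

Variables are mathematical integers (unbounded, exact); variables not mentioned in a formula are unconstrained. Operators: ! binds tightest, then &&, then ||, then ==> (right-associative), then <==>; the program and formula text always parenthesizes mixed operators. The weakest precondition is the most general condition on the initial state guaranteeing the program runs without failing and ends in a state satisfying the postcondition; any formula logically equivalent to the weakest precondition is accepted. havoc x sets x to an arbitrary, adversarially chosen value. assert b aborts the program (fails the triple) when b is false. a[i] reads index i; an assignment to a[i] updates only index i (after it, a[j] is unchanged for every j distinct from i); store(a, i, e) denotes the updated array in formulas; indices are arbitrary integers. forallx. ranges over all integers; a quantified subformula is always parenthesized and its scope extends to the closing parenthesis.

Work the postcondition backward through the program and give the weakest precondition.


Working backward. After the program, the postcondition cnt - 8 != tot - cnt + 3 && (3*cnt + 4 == -6 || tot + 4 != 2*arr[1] + 3*tot + 3) must hold; in canonical form it is 2*cnt != tot + 11 && (3*cnt == -10 || 2*arr[1] + 2*tot != 1).
Before cnt := tot - 4: tot != 19 && (3*tot == 2 || 2*arr[1] + 2*tot != 1)
Then branch requires 3*cnt + tot != 22 && (9*cnt + 3*tot == 11 || 2*arr[1] + 6*cnt + 2*tot != 7); else branch requires cnt <= -1 && 3*tot <= 3*cnt - 7 && tot != 19 && (3*tot == 2 || 2*arr[1] + 2*tot != 1).
Before the if: (2*tot > -6 ==> (3*cnt + tot != 22 && (9*cnt + 3*tot == 11 || 2*arr[1] + 6*cnt + 2*tot != 7))) && ((!(2*tot > -6)) ==> (cnt <= -1 && 3*tot <= 3*cnt - 7 && tot != 19 && (3*tot == 2 || 2*arr[1] + 2*tot != 1)))
Before havoc cnt: forall cnt_1. ((2*tot > -6 ==> (3*cnt_1 + tot != 22 && (9*cnt_1 + 3*tot == 11 || 2*arr[1] + 6*cnt_1 + 2*tot != 7))) && ((!(2*tot > -6)) ==> (cnt_1 <= -1 && 3*tot <= 3*cnt_1 - 7 && tot != 19 && (3*tot == 2 || 2*arr[1] + 2*tot != 1))))
Answer: WP = forall cnt_1. ((2*tot > -6 ==> (3*cnt_1 + tot != 22 && (9*cnt_1 + 3*tot == 11 || 2*arr[1] + 6*cnt_1 + 2*tot != 7))) && ((!(2*tot > -6)) ==> (cnt_1 <= -1 && 3*tot <= 3*cnt_1 - 7 && tot != 19 && (3*tot == 2 || 2*arr[1] + 2*tot != 1))))


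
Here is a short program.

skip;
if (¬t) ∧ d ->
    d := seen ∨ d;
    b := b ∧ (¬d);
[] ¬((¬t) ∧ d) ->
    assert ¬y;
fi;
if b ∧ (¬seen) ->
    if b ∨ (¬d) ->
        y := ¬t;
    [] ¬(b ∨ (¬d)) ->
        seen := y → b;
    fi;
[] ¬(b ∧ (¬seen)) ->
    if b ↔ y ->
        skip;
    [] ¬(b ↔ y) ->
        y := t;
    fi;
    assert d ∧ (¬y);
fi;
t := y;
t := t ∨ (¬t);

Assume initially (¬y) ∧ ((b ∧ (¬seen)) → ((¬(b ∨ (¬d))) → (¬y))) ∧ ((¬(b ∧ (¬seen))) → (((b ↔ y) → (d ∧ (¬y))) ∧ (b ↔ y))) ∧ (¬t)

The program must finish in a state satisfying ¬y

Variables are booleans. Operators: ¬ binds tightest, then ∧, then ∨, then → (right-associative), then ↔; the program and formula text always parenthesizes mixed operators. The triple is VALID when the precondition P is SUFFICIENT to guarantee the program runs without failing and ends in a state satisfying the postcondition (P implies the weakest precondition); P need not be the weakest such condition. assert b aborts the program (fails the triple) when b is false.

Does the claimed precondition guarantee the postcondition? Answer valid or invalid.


Working backward. After the program, ¬y must hold.
Before t := t ∨ (¬t): ¬y
Before t := y: ¬y
Then branch requires ((b ∨ (¬d)) → t) ∧ ((¬(b ∨ (¬d))) → (¬y)); else branch requires ((b ↔ y) → (d ∧ (¬y))) ∧ ((¬(b ↔ y)) → (d ∧ (¬t))).
Before the if: ((b ∧ (¬seen)) → (((b ∨ (¬d)) → t) ∧ ((¬(b ∨ (¬d))) → (¬y)))) ∧ ((¬(b ∧ (¬seen))) → (((b ↔ y) → (d ∧ (¬y))) ∧ ((¬(b ↔ y)) → (d ∧ (¬t)))))
Then branch requires ((b ∧ (¬(seen ∨ d)) ∧ (¬seen)) → ((((b ∧ (¬(seen ∨ d))) ∨ (¬(seen ∨ d))) → t) ∧ ((¬((b ∧ (¬(seen ∨ d))) ∨ (¬(seen ∨ d)))) → (¬y)))) ∧ ((¬(b ∧ (¬(seen ∨ d)) ∧ (¬seen))) → ((((b ∧ (¬(seen ∨ d))) ↔ y) → ((seen ∨ d) ∧ (¬y))) ∧ ((¬((b ∧ (¬(seen ∨ d))) ↔ y)) → ((seen ∨ d) ∧ (¬t))))); else branch requires (¬y) ∧ ((b ∧ (¬seen)) → (((b ∨ (¬d)) → t) ∧ ((¬(b ∨ (¬d))) → (¬y)))) ∧ ((¬(b ∧ (¬seen))) → (((b ↔ y) → (d ∧ (¬y))) ∧ ((¬(b ↔ y)) → (d ∧ (¬t))))).
Before the if: (((¬t) ∧ d) → (((b ∧ (¬(seen ∨ d)) ∧ (¬seen)) → ((((b ∧ (¬(seen ∨ d))) ∨ (¬(seen ∨ d))) → t) ∧ ((¬((b ∧ (¬(seen ∨ d))) ∨ (¬(seen ∨ d)))) → (¬y)))) ∧ ((¬(b ∧ (¬(seen ∨ d)) ∧ (¬seen))) → ((((b ∧ (¬(seen ∨ d))) ↔ y) → ((seen ∨ d) ∧ (¬y))) ∧ ((¬((b ∧ (¬(seen ∨ d))) ↔ y)) → ((seen ∨ d) ∧ (¬t))))))) ∧ ((¬((¬t) ∧ d)) → ((¬y) ∧ ((b ∧ (¬seen)) → (((b ∨ (¬d)) → t) ∧ ((¬(b ∨ (¬d))) → (¬y)))) ∧ ((¬(b ∧ (¬seen))) → (((b ↔ y) → (d ∧ (¬y))) ∧ ((¬(b ↔ y)) → (d ∧ (¬t)))))))
Before skip: (((¬t) ∧ d) → (((b ∧ (¬(seen ∨ d)) ∧ (¬seen)) → ((((b ∧ (¬(seen ∨ d))) ∨ (¬(seen ∨ d))) → t) ∧ ((¬((b ∧ (¬(seen ∨ d))) ∨ (¬(seen ∨ d)))) → (¬y)))) ∧ ((¬(b ∧ (¬(seen ∨ d)) ∧ (¬seen))) → ((((b ∧ (¬(seen ∨ d))) ↔ y) → ((seen ∨ d) ∧ (¬y))) ∧ ((¬((b ∧ (¬(seen ∨ d))) ↔ y)) → ((seen ∨ d) ∧ (¬t))))))) ∧ ((¬((¬t) ∧ d)) → ((¬y) ∧ ((b ∧ (¬seen)) → (((b ∨ (¬d)) → t) ∧ ((¬(b ∨ (¬d))) → (¬y)))) ∧ ((¬(b ∧ (¬seen))) → (((b ↔ y) → (d ∧ (¬y))) ∧ ((¬(b ↔ y)) → (d ∧ (¬t)))))))
The weakest precondition is (((¬t) ∧ d) → (((b ∧ (¬(seen ∨ d)) ∧ (¬seen)) → ((((b ∧ (¬(seen ∨ d))) ∨ (¬(seen ∨ d))) → t) ∧ ((¬((b ∧ (¬(seen ∨ d))) ∨ (¬(seen ∨ d)))) → (¬y)))) ∧ ((¬(b ∧ (¬(seen ∨ d)) ∧ (¬seen))) → ((((b ∧ (¬(seen ∨ d))) ↔ y) → ((seen ∨ d) ∧ (¬y))) ∧ ((¬((b ∧ (¬(seen ∨ d))) ↔ y)) → ((seen ∨ d) ∧ (¬t))))))) ∧ ((¬((¬t) ∧ d)) → ((¬y) ∧ ((b ∧ (¬seen)) → (((b ∨ (¬d)) → t) ∧ ((¬(b ∨ (¬d))) → (¬y)))) ∧ ((¬(b ∧ (¬seen))) → (((b ↔ y) → (d ∧ (¬y))) ∧ ((¬(b ↔ y)) → (d ∧ (¬t))))))).
Check whether (¬y) ∧ ((b ∧ (¬seen)) → ((¬(b ∨ (¬d))) → (¬y))) ∧ ((¬(b ∧ (¬seen))) → (((b ↔ y) → (d ∧ (¬y))) ∧ (b ↔ y))) ∧ (¬t) implies it.
Countermodel: at the initial state b = true, d = false, seen = false, t = false, y = false, the precondition holds but the weakest precondition fails.
Answer: invalid


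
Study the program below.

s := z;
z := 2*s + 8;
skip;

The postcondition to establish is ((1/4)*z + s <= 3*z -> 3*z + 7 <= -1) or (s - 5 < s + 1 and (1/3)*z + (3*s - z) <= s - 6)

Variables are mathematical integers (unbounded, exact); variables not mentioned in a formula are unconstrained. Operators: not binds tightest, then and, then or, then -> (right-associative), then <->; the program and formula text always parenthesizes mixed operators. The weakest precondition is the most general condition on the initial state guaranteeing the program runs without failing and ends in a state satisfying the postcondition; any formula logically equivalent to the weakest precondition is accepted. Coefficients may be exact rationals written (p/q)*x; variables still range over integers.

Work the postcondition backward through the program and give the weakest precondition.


Working backward. After the program, the postcondition ((1/4)*z + s <= 3*z -> 3*z + 7 <= -1) or (s - 5 < s + 1 and (1/3)*z + (3*s - z) <= s - 6) must hold; in canonical form it is (s <= (11/4)*z -> 3*z <= -8) or 2*s <= (2/3)*z - 6.
Before skip: (s <= (11/4)*z -> 3*z <= -8) or 2*s <= (2/3)*z - 6
Before z := 2*s + 8: ((9/2)*s >= -22 -> 6*s <= -32) or (2/3)*s <= -2/3
Before s := z: ((9/2)*z >= -22 -> 6*z <= -32) or (2/3)*z <= -2/3
Answer: WP = ((9/2)*z >= -22 -> 6*z <= -32) or (2/3)*z <= -2/3


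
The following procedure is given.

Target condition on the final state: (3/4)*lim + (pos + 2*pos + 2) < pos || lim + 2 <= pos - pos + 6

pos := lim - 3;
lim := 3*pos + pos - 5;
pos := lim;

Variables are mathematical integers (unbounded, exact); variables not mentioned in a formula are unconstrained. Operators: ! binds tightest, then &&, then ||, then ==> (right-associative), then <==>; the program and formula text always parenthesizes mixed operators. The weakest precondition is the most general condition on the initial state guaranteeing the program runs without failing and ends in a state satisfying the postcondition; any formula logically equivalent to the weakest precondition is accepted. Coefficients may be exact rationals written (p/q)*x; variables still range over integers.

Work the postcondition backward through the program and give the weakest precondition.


Working backward. After the program, the postcondition (3/4)*lim + (pos + 2*pos + 2) < pos || lim + 2 <= pos - pos + 6 must hold; in canonical form it is (3/4)*lim + 2*pos < -2 || lim <= 4.
Before pos := lim: (11/4)*lim < -2 || lim <= 4
Before lim := 3*pos + pos - 5: 11*pos < 47/4 || 4*pos <= 9
Before pos := lim - 3: 11*lim < 179/4 || 4*lim <= 21
Answer: WP = 11*lim < 179/4 || 4*lim <= 21


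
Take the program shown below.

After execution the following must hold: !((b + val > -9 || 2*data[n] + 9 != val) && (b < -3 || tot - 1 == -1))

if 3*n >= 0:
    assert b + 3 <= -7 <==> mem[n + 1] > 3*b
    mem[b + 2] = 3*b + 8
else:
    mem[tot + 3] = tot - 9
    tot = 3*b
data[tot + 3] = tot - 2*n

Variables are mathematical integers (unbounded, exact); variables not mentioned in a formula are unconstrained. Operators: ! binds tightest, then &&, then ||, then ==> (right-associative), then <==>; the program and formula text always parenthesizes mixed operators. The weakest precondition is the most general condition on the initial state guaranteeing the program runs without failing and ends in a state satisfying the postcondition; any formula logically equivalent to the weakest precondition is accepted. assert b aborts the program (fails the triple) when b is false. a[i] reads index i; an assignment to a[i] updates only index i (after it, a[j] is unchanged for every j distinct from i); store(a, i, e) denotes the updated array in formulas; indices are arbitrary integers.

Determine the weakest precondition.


Working backward. After the program, the postcondition !((b + val > -9 || 2*data[n] + 9 != val) && (b < -3 || tot - 1 == -1)) must hold; in canonical form it is !((b + val > -9 || 2*data[n] != val - 9) && (b < -3 || tot == 0)).
Before data[tot + 3] := tot - 2*n: !((b + val > -9 || 2*store(data, tot + 3, -2*n + tot)[n] != val - 9) && (b < -3 || tot == 0))
Then branch requires (b <= -10 <==> mem[n + 1] > 3*b) && (!((b + val > -9 || 2*store(data, tot + 3, -2*n + tot)[n] != val - 9) && (b < -3 || tot == 0))); else branch requires !((b + val > -9 || 2*store(data, 3*b + 3, 3*b - 2*n)[n] != val - 9) && (b < -3 || 3*b == 0)).
Before the if: (3*n >= 0 ==> ((b <= -10 <==> mem[n + 1] > 3*b) && (!((b + val > -9 || 2*store(data, tot + 3, -2*n + tot)[n] != val - 9) && (b < -3 || tot == 0))))) && ((!(3*n >= 0)) ==> (!((b + val > -9 || 2*store(data, 3*b + 3, 3*b - 2*n)[n] != val - 9) && (b < -3 || 3*b == 0))))
Answer: WP = (3*n >= 0 ==> ((b <= -10 <==> mem[n + 1] > 3*b) && (!((b + val > -9 || 2*store(data, tot + 3, -2*n + tot)[n] != val - 9) && (b < -3 || tot == 0))))) && ((!(3*n >= 0)) ==> (!((b + val > -9 || 2*store(data, 3*b + 3, 3*b - 2*n)[n] != val - 9) && (b < -3 || 3*b == 0))))


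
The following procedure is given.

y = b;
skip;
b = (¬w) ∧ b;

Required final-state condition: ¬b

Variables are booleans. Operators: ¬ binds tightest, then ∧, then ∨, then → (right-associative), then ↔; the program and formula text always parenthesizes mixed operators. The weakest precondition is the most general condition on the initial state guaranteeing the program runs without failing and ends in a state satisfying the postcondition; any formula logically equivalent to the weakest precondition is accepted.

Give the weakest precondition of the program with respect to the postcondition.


Working backward. After the program, ¬b must hold.
Before b := (¬w) ∧ b: ¬((¬w) ∧ b)
Before skip: ¬((¬w) ∧ b)
Before y := b: ¬((¬w) ∧ b)
Answer: WP = ¬((¬w) ∧ b)


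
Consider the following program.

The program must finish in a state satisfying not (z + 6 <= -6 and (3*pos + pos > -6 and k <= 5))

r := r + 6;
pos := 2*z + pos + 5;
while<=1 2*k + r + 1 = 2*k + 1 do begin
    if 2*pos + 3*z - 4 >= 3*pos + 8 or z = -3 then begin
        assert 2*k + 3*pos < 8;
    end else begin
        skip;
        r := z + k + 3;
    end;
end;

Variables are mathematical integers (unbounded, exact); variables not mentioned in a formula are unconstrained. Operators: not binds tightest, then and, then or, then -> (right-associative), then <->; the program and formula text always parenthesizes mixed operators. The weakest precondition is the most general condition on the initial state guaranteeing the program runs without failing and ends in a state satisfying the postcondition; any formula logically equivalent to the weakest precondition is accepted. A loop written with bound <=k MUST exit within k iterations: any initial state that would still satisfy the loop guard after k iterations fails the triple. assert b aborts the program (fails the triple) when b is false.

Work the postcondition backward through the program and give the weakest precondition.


Working backward. After the program, the postcondition not (z + 6 <= -6 and (3*pos + pos > -6 and k <= 5)) must hold; in canonical form it is not (z <= -12 and 4*pos > -6 and k <= 5).
Before the loop (bound <=1), unroll the exhaustion recursion (WP_0 = exit-now case; WP_j = one more guarded iteration, up to j = 1):
  WP_0: (not (r = 0)) and (not (z <= -12 and 4*pos > -6 and k <= 5))
  WP_1: (r = 0 -> (((3*z >= pos + 12 or z = -3) -> (2*k + 3*pos < 8 and (not (r = 0)) and (not (z <= -12 and 4*pos > -6 and k <= 5)))) and ((not (3*z >= pos + 12 or z = -3)) -> ((not (k + z = -3)) and (not (z <= -12 and 4*pos > -6 and k <= 5)))))) and ((not (r = 0)) -> (not (z <= -12 and 4*pos > -6 and k <= 5)))
So before the loop: (r = 0 -> (((3*z >= pos + 12 or z = -3) -> (2*k + 3*pos < 8 and (not (r = 0)) and (not (z <= -12 and 4*pos > -6 and k <= 5)))) and ((not (3*z >= pos + 12 or z = -3)) -> ((not (k + z = -3)) and (not (z <= -12 and 4*pos > -6 and k <= 5)))))) and ((not (r = 0)) -> (not (z <= -12 and 4*pos > -6 and k <= 5)))
Before pos := 2*z + pos + 5: (r = 0 -> (((z >= pos + 17 or z = -3) -> (2*k + 3*pos + 6*z < -7 and (not (r = 0)) and (not (z <= -12 and 4*pos + 8*z > -26 and k <= 5)))) and ((not (z >= pos + 17 or z = -3)) -> ((not (k + z = -3)) and (not (z <= -12 and 4*pos + 8*z > -26 and k <= 5)))))) and ((not (r = 0)) -> (not (z <= -12 and 4*pos + 8*z > -26 and k <= 5)))
Before r := r + 6: (r = -6 -> (((z >= pos + 17 or z = -3) -> (2*k + 3*pos + 6*z < -7 and (not (r = -6)) and (not (z <= -12 and 4*pos + 8*z > -26 and k <= 5)))) and ((not (z >= pos + 17 or z = -3)) -> ((not (k + z = -3)) and (not (z <= -12 and 4*pos + 8*z > -26 and k <= 5)))))) and ((not (r = -6)) -> (not (z <= -12 and 4*pos + 8*z > -26 and k <= 5)))
Answer: WP = (r = -6 -> (((z >= pos + 17 or z = -3) -> (2*k + 3*pos + 6*z < -7 and (not (r = -6)) and (not (z <= -12 and 4*pos + 8*z > -26 and k <= 5)))) and ((not (z >= pos + 17 or z = -3)) -> ((not (k + z = -3)) and (not (z <= -12 and 4*pos + 8*z > -26 and k <= 5)))))) and ((not (r = -6)) -> (not (z <= -12 and 4*pos + 8*z > -26 and k <= 5)))


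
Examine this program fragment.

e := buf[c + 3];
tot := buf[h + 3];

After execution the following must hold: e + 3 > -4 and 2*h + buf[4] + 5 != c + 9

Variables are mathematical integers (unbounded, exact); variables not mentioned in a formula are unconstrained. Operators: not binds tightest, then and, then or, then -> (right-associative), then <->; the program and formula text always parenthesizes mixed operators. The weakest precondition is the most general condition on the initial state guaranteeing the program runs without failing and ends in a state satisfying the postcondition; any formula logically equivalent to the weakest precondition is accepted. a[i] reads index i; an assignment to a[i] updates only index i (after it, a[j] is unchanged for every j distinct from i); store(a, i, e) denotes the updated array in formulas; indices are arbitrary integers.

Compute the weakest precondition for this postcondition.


Working backward. After the program, the postcondition e + 3 > -4 and 2*h + buf[4] + 5 != c + 9 must hold; in canonical form it is e > -7 and buf[4] + 2*h != c + 4.
Before tot := buf[h + 3]: e > -7 and buf[4] + 2*h != c + 4
Before e := buf[c + 3]: buf[c + 3] > -7 and buf[4] + 2*h != c + 4
Answer: WP = buf[c + 3] > -7 and buf[4] + 2*h != c + 4


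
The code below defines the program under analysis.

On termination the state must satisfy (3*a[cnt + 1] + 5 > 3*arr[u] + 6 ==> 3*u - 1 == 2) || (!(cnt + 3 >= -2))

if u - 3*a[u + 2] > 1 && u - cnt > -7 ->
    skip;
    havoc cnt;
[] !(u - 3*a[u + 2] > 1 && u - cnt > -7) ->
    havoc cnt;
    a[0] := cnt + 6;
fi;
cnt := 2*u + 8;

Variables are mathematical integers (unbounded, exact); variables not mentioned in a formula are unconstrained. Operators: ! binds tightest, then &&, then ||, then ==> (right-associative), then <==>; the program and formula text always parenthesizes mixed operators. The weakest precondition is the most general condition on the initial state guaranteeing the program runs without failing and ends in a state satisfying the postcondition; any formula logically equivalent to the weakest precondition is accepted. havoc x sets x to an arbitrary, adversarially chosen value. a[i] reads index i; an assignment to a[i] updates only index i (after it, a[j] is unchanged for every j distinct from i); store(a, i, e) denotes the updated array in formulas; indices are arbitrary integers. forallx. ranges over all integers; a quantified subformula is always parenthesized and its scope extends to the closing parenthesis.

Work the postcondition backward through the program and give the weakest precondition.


Working backward. After the program, the postcondition (3*a[cnt + 1] + 5 > 3*arr[u] + 6 ==> 3*u - 1 == 2) || (!(cnt + 3 >= -2)) must hold; in canonical form it is (3*a[cnt + 1] > 3*arr[u] + 1 ==> 3*u == 3) || (!(cnt >= -5)).
Before cnt := 2*u + 8: (3*a[2*u + 9] > 3*arr[u] + 1 ==> 3*u == 3) || (!(2*u >= -13))
Then branch requires (3*a[2*u + 9] > 3*arr[u] + 1 ==> 3*u == 3) || (!(2*u >= -13)); else branch requires forall cnt_1. ((3*store(a, 0, cnt_1 + 6)[2*u + 9] > 3*arr[u] + 1 ==> 3*u == 3) || (!(2*u >= -13))).
Before the if: ((u > 3*a[u + 2] + 1 && u > cnt - 7) ==> ((3*a[2*u + 9] > 3*arr[u] + 1 ==> 3*u == 3) || (!(2*u >= -13)))) && ((!(u > 3*a[u + 2] + 1 && u > cnt - 7)) ==> (forall cnt_1. ((3*store(a, 0, cnt_1 + 6)[2*u + 9] > 3*arr[u] + 1 ==> 3*u == 3) || (!(2*u >= -13)))))
Answer: WP = ((u > 3*a[u + 2] + 1 && u > cnt - 7) ==> ((3*a[2*u + 9] > 3*arr[u] + 1 ==> 3*u == 3) || (!(2*u >= -13)))) && ((!(u > 3*a[u + 2] + 1 && u > cnt - 7)) ==> (forall cnt_1. ((3*store(a, 0, cnt_1 + 6)[2*u + 9] > 3*arr[u] + 1 ==> 3*u == 3) || (!(2*u >= -13)))))


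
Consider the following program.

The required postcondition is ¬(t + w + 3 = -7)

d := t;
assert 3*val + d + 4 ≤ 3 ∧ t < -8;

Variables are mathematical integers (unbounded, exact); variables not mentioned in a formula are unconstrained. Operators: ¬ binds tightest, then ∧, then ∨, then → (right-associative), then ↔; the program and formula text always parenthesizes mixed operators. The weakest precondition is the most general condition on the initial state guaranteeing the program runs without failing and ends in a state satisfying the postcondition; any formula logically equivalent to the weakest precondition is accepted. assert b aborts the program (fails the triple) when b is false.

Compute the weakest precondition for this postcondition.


Working backward. After the program, the postcondition ¬(t + w + 3 = -7) must hold; in canonical form it is ¬(t + w = -10).
Before assert 3*val + d + 4 ≤ 3 ∧ t < -8: d + 3*val ≤ -1 ∧ t < -8 ∧ (¬(t + w = -10))
Before d := t: t + 3*val ≤ -1 ∧ t < -8 ∧ (¬(t + w = -10))
Answer: WP = t + 3*val ≤ -1 ∧ t < -8 ∧ (¬(t + w = -10))


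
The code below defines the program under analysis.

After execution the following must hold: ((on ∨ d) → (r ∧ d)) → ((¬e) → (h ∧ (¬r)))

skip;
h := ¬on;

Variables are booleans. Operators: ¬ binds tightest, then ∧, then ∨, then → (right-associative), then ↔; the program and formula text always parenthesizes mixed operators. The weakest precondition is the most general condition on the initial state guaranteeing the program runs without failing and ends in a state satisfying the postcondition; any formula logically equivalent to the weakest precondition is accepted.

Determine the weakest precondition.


Working backward. After the program, ((on ∨ d) → (r ∧ d)) → ((¬e) → (h ∧ (¬r))) must hold.
Before h := ¬on: ((on ∨ d) → (r ∧ d)) → ((¬e) → ((¬on) ∧ (¬r)))
Before skip: ((on ∨ d) → (r ∧ d)) → ((¬e) → ((¬on) ∧ (¬r)))
Answer: WP = ((on ∨ d) → (r ∧ d)) → ((¬e) → ((¬on) ∧ (¬r)))


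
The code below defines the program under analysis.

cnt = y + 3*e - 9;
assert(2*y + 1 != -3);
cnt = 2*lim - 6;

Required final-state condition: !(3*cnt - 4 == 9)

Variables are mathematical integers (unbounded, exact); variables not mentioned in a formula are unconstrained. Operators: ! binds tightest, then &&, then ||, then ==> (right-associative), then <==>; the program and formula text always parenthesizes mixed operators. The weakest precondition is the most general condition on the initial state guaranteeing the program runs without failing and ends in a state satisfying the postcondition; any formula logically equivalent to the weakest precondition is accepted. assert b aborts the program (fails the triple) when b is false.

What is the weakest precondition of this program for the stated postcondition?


Working backward. After the program, the postcondition !(3*cnt - 4 == 9) must hold; in canonical form it is !(3*cnt == 13).
Before cnt := 2*lim - 6: !(6*lim == 31)
Before assert 2*y + 1 != -3: 2*y != -4 && (!(6*lim == 31))
Before cnt := y + 3*e - 9: 2*y != -4 && (!(6*lim == 31))
Answer: WP = 2*y != -4 && (!(6*lim == 31))


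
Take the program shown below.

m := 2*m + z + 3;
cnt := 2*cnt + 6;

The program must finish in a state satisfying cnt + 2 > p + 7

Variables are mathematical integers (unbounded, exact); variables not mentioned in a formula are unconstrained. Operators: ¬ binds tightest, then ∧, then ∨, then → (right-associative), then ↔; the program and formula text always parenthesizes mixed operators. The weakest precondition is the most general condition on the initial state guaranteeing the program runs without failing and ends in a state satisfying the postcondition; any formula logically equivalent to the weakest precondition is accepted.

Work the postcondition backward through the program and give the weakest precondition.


Working backward. After the program, the postcondition cnt + 2 > p + 7 must hold; in canonical form it is cnt > p + 5.
Before cnt := 2*cnt + 6: 2*cnt > p - 1
Before m := 2*m + z + 3: 2*cnt > p - 1
Answer: WP = 2*cnt > p - 1


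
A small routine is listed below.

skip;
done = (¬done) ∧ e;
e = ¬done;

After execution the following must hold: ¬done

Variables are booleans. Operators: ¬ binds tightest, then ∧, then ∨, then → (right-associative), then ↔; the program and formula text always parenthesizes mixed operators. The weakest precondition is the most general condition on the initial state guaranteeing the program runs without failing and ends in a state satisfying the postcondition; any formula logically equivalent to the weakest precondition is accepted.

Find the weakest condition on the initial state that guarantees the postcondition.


Working backward. After the program, ¬done must hold.
Before e := ¬done: ¬done
Before done := (¬done) ∧ e: ¬((¬done) ∧ e)
Before skip: ¬((¬done) ∧ e)
Answer: WP = ¬((¬done) ∧ e)


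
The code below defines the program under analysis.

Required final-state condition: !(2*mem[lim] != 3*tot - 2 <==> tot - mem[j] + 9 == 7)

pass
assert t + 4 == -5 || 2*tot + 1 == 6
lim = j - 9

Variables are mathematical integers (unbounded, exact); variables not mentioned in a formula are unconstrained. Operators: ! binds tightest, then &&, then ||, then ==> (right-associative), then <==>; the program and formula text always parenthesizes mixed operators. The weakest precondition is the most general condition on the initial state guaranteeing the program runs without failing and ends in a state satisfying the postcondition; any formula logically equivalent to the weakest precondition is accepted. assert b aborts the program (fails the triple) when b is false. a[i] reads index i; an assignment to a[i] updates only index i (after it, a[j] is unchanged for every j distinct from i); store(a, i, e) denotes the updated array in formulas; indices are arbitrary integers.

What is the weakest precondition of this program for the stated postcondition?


Working backward. After the program, the postcondition !(2*mem[lim] != 3*tot - 2 <==> tot - mem[j] + 9 == 7) must hold; in canonical form it is !(2*mem[lim] != 3*tot - 2 <==> tot == mem[j] - 2).
Before lim := j - 9: !(2*mem[j - 9] != 3*tot - 2 <==> tot == mem[j] - 2)
Before assert t + 4 == -5 || 2*tot + 1 == 6: (t == -9 || 2*tot == 5) && (!(2*mem[j - 9] != 3*tot - 2 <==> tot == mem[j] - 2))
Before skip: (t == -9 || 2*tot == 5) && (!(2*mem[j - 9] != 3*tot - 2 <==> tot == mem[j] - 2))
Answer: WP = (t == -9 || 2*tot == 5) && (!(2*mem[j - 9] != 3*tot - 2 <==> tot == mem[j] - 2))
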